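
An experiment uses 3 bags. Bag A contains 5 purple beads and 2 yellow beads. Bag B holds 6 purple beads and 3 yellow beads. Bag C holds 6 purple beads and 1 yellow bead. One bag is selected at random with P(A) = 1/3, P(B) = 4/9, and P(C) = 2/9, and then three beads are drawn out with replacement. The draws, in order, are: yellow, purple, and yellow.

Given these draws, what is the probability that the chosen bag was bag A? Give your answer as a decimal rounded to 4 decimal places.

0.3456

Under each hypothesis, the probability of the observed sequence is: P(data | bag A) = (2/7)(5/7)(2/7) = 0.058309; P(data | bag B) = (3/9)(6/9)(3/9) = 0.074074; P(data | bag C) = (1/7)(6/7)(1/7) = 0.017493.
Multiplying each by its prior: 1/3 · 0.058309 = 0.019436, 4/9 · 0.074074 = 0.032922, 2/9 · 0.017493 = 0.0038873; summing to 0.056245.
Hence P(bag A | data) = (0.019436) / (0.056245) = 0.34556.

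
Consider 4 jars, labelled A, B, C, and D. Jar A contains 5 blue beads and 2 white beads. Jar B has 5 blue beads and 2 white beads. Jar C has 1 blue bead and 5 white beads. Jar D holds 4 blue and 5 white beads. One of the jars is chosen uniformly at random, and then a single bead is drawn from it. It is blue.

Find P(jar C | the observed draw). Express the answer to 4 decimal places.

0.0817

Compute the likelihood of this draw for each case: P(data | jar A) = (5/7) = 5/7; P(data | jar B) = (5/7) = 5/7; P(data | jar C) = (1/6) = 1/6; P(data | jar D) = (4/9) = 4/9.
Multiplying each by its prior: 1/4 · 5/7 = 5/28, 1/4 · 5/7 = 5/28, 1/4 · 1/6 = 1/24, 1/4 · 4/9 = 1/9; with total 257/504.
By Bayes' rule, P(jar C | data) = (1/24) / (257/504) = 21/257.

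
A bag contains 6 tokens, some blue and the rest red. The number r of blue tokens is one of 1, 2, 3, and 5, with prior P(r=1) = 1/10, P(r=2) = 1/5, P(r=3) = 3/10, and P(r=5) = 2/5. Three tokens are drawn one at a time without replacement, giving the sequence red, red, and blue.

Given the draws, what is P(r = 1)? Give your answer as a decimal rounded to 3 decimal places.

0.164

The likelihood of the observed sequence under each hypothesis: P(data | r = 1) = (5/6)(4/5)(1/4) = 1/6; P(data | r = 2) = (4/6)(3/5)(2/4) = 1/5; P(data | r = 3) = (3/6)(2/5)(3/4) = 3/20; P(data | r = 5) = (1/6)(0/5) = 0.
Multiplying each by its prior: 1/10 · 1/6 = 1/60, 1/5 · 1/5 = 1/25, 3/10 · 3/20 = 9/200, 2/5 · 0 = 0; with total 61/600.
So P(r = 1 | data) = (1/60) / (61/600) = 10/61.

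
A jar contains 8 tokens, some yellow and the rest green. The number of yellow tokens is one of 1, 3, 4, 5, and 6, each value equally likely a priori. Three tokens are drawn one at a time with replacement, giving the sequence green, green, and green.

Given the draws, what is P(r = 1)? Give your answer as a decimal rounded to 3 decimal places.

0.605

For each hypothesis, P(data | H) works out to: P(data | r = 1) = (7/8)(7/8)(7/8) = 0.66992; P(data | r = 3) = (5/8)(5/8)(5/8) = 0.24414; P(data | r = 4) = (4/8)(4/8)(4/8) = 0.125; P(data | r = 5) = (3/8)(3/8)(3/8) = 0.052734; P(data | r = 6) = (2/8)(2/8)(2/8) = 0.015625.
Weighting by the prior gives 1/5 · 0.66992 = 0.13398, 1/5 · 0.24414 = 0.048828, 1/5 · 0.125 = 0.025, 1/5 · 0.052734 = 0.010547, 1/5 · 0.015625 = 0.003125; these sum to 0.22148.
So P(r = 1 | data) = (0.13398) / (0.22148) = 0.60494.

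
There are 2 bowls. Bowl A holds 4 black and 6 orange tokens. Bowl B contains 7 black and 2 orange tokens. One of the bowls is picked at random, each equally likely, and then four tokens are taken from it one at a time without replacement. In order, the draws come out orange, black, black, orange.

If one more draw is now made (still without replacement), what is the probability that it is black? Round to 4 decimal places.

Under each hypothesis, the probability of the observed sequence is: P(data | bowl A) = (6/10)(4/9)(3/8)(5/7) = 1/14; P(data | bowl B) = (2/9)(7/8)(6/7)(1/6) = 1/36.
Multiplying each by its prior: 1/2 · 1/14 = 1/28, 1/2 · 1/36 = 1/72; summing to 25/504.
The posterior is then P(bowl A | data) = 18/25, P(bowl B | data) = 7/25.
The predictive probability is P(black next | data) = (1/3)(18/25) + (1)(7/25) = 13/25.

0.5200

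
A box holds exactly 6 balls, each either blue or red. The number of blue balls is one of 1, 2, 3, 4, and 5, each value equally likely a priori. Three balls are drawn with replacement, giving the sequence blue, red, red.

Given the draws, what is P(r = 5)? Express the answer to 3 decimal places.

Under each hypothesis, the probability of the observed sequence is: P(data | r = 1) = (1/6)(5/6)(5/6) = 25/216; P(data | r = 2) = (2/6)(4/6)(4/6) = 4/27; P(data | r = 3) = (3/6)(3/6)(3/6) = 1/8; P(data | r = 4) = (4/6)(2/6)(2/6) = 2/27; P(data | r = 5) = (5/6)(1/6)(1/6) = 5/216.
Multiplying each by its prior: 1/5 · 25/216 = 5/216, 1/5 · 4/27 = 4/135, 1/5 · 1/8 = 1/40, 1/5 · 2/27 = 2/135, 1/5 · 5/216 = 1/216; summing to 7/72.
Hence P(r = 5 | data) = (1/216) / (7/72) = 1/21.

0.048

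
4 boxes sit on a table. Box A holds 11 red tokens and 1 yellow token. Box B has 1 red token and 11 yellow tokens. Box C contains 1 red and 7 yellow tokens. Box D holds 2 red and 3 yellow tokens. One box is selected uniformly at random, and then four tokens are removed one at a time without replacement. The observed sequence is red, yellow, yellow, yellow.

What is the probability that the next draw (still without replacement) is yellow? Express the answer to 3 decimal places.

0.676

Compute the likelihood of the observed sequence for each case: P(data | box A) = (11/12)(1/11)(0/10) = 0; P(data | box B) = (1/12)(11/11)(10/10)(9/9) = 1/12; P(data | box C) = (1/8)(7/7)(6/6)(5/5) = 1/8; P(data | box D) = (2/5)(3/4)(2/3)(1/2) = 1/10.
Multiplying each by its prior: 1/4 · 0 = 0, 1/4 · 1/12 = 1/48, 1/4 · 1/8 = 1/32, 1/4 · 1/10 = 1/40; these sum to 37/480.
Dividing through by the total gives posterior P(box A | data) = 0, P(box B | data) = 10/37, P(box C | data) = 15/37, P(box D | data) = 12/37.
Averaging over the posterior, P(yellow next | data) = (1)(10/37) + (1)(15/37) + (0)(12/37) = 25/37.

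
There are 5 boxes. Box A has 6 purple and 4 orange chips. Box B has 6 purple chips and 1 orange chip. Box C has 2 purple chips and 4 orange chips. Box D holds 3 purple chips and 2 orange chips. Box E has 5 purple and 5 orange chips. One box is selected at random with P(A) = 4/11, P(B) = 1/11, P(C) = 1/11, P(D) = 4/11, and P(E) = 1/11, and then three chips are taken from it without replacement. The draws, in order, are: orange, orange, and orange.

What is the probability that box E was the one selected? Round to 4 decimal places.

The likelihood of the observed sequence under each hypothesis: P(data | box A) = (4/10)(3/9)(2/8) = 1/30; P(data | box B) = (1/7)(0/6) = 0; P(data | box C) = (4/6)(3/5)(2/4) = 1/5; P(data | box D) = (2/5)(1/4)(0/3) = 0; P(data | box E) = (5/10)(4/9)(3/8) = 1/12.
The prior-weighted likelihoods are 4/11 · 1/30 = 2/165, 1/11 · 0 = 0, 1/11 · 1/5 = 1/55, 4/11 · 0 = 0, 1/11 · 1/12 = 1/132; with total 5/132.
So P(box E | data) = (1/132) / (5/132) = 1/5.

0.2000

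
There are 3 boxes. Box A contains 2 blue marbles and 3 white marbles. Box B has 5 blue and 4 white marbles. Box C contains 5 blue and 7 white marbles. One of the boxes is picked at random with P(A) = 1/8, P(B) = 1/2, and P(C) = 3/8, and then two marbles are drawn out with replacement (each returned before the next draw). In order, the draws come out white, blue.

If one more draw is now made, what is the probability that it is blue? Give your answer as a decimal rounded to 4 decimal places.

0.4847

The likelihood of the observed sequence under each hypothesis: P(data | box A) = (3/5)(2/5) = 0.24; P(data | box B) = (4/9)(5/9) = 0.24691; P(data | box C) = (7/12)(5/12) = 0.24306.
Weighting by the prior gives 1/8 · 0.24 = 0.03, 1/2 · 0.24691 = 0.12346, 3/8 · 0.24306 = 0.091146; with total 0.2446.
The posterior is then P(box A | data) = 0.12265, P(box B | data) = 0.50472, P(box C | data) = 0.37263.
So P(blue next | data) = Σ P(blue next | H) P(H | data) = (2/5)(0.12265) + (5/9)(0.50472) + (5/12)(0.37263) = 0.48472.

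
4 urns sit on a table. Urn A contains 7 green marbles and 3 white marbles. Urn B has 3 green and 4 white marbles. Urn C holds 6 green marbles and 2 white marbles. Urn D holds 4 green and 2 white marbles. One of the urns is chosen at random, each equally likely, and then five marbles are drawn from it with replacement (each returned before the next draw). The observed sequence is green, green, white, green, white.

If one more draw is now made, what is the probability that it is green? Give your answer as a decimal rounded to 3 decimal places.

Compute the likelihood of the observed sequence for each case: P(data | urn A) = (7/10)(7/10)(3/10)(7/10)(3/10) = 0.03087; P(data | urn B) = (3/7)(3/7)(4/7)(3/7)(4/7) = 0.025704; P(data | urn C) = (6/8)(6/8)(2/8)(6/8)(2/8) = 0.026367; P(data | urn D) = (4/6)(4/6)(2/6)(4/6)(2/6) = 0.032922.
Multiplying each by its prior: 1/4 · 0.03087 = 0.0077175, 1/4 · 0.025704 = 0.0064259, 1/4 · 0.026367 = 0.0065918, 1/4 · 0.032922 = 0.0082305; these sum to 0.028966.
The posterior is then P(urn A | data) = 0.26644, P(urn B | data) = 0.22185, P(urn C | data) = 0.22757, P(urn D | data) = 0.28415.
Averaging over the posterior, P(green next | data) = (7/10)(0.26644) + (3/7)(0.22185) + (3/4)(0.22757) + (2/3)(0.28415) = 0.64169.

0.642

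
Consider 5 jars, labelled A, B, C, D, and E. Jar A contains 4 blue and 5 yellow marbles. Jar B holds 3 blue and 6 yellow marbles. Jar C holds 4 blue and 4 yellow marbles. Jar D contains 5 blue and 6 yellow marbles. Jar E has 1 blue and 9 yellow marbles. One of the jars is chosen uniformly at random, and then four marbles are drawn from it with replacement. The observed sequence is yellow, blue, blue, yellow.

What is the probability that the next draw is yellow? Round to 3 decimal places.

Compute the likelihood of the observed sequence for each case: P(data | jar A) = (5/9)(4/9)(4/9)(5/9) = 0.060966; P(data | jar B) = (6/9)(3/9)(3/9)(6/9) = 0.049383; P(data | jar C) = (4/8)(4/8)(4/8)(4/8) = 0.0625; P(data | jar D) = (6/11)(5/11)(5/11)(6/11) = 0.061471; P(data | jar E) = (9/10)(1/10)(1/10)(9/10) = 0.0081.
Weighting by the prior gives 1/5 · 0.060966 = 0.012193, 1/5 · 0.049383 = 0.0098765, 1/5 · 0.0625 = 0.0125, 1/5 · 0.061471 = 0.012294, 1/5 · 0.0081 = 0.00162; these sum to 0.048484.
Dividing through by the total gives posterior P(jar A | data) = 0.25149, P(jar B | data) = 0.20371, P(jar C | data) = 0.25782, P(jar D | data) = 0.25357, P(jar E | data) = 0.033413.
So P(yellow next | data) = Σ P(yellow next | H) P(H | data) = (5/9)(0.25149) + (2/3)(0.20371) + (1/2)(0.25782) + (6/11)(0.25357) + (9/10)(0.033413) = 0.57281.

0.573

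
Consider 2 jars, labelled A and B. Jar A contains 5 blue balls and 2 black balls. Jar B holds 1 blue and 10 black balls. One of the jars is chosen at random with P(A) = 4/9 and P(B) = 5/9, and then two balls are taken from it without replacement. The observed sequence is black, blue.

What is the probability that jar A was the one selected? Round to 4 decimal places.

0.6769

Compute the likelihood of the observed sequence for each case: P(data | jar A) = (2/7)(5/6) = 0.2381; P(data | jar B) = (10/11)(1/10) = 0.090909.
Multiplying each by its prior: 4/9 · 0.2381 = 0.10582, 5/9 · 0.090909 = 0.050505; these sum to 0.15633.
Therefore the posterior P(jar A | data) = (0.10582) / (0.15633) = 0.67692.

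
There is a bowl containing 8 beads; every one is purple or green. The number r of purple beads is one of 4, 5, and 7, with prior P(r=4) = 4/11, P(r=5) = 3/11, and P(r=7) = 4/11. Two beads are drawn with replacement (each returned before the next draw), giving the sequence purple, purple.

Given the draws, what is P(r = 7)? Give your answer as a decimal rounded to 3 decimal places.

Compute the likelihood of the observed sequence for each case: P(data | r = 4) = (4/8)(4/8) = 1/4; P(data | r = 5) = (5/8)(5/8) = 25/64; P(data | r = 7) = (7/8)(7/8) = 49/64.
The prior-weighted likelihoods are 4/11 · 1/4 = 1/11, 3/11 · 25/64 = 75/704, 4/11 · 49/64 = 49/176; these sum to 335/704.
Hence P(r = 7 | data) = (49/176) / (335/704) = 196/335.

0.585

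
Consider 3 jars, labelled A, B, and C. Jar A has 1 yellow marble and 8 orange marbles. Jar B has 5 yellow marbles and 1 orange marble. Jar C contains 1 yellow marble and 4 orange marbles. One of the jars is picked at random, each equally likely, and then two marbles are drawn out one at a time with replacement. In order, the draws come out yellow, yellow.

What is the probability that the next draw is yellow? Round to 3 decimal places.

Compute the likelihood of the observed sequence for each case: P(data | jar A) = (1/9)(1/9) = 0.012346; P(data | jar B) = (5/6)(5/6) = 0.69444; P(data | jar C) = (1/5)(1/5) = 0.04.
Weighting by the prior gives 1/3 · 0.012346 = 0.0041152, 1/3 · 0.69444 = 0.23148, 1/3 · 0.04 = 0.013333; with total 0.24893.
Dividing through by the total gives posterior P(jar A | data) = 0.016532, P(jar B | data) = 0.92991, P(jar C | data) = 0.053563.
The predictive probability is P(yellow next | data) = (1/9)(0.016532) + (5/6)(0.92991) + (1/5)(0.053563) = 0.78747.

0.787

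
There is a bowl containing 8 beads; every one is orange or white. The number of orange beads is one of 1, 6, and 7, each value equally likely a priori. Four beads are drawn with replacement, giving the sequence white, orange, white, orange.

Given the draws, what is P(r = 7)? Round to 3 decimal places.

0.202

Under each hypothesis, the probability of the observed sequence is: P(data | r = 1) = (7/8)(1/8)(7/8)(1/8) = 0.011963; P(data | r = 6) = (2/8)(6/8)(2/8)(6/8) = 0.035156; P(data | r = 7) = (1/8)(7/8)(1/8)(7/8) = 0.011963.
Weighting by the prior gives 1/3 · 0.011963 = 0.0039876, 1/3 · 0.035156 = 0.011719, 1/3 · 0.011963 = 0.0039876; summing to 0.019694.
Therefore the posterior P(r = 7 | data) = (0.0039876) / (0.019694) = 0.20248.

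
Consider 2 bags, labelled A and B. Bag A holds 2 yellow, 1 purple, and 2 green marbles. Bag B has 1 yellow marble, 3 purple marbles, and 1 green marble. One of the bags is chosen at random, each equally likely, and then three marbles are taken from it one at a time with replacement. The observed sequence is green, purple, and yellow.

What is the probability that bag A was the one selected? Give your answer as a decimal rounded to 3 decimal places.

Compute the likelihood of the observed sequence for each case: P(data | bag A) = (2/5)(1/5)(2/5) = 4/125; P(data | bag B) = (1/5)(3/5)(1/5) = 3/125.
Weighting by the prior gives 1/2 · 4/125 = 2/125, 1/2 · 3/125 = 3/250; with total 7/250.
So P(bag A | data) = (2/125) / (7/250) = 4/7.

0.571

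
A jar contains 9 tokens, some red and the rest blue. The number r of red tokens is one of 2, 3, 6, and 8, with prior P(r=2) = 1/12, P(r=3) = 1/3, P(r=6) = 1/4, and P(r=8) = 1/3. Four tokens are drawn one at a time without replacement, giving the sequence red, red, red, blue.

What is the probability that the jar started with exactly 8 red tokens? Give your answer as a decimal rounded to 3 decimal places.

0.523

Under each hypothesis, the probability of the observed sequence is: P(data | r = 2) = (2/9)(1/8)(0/7) = 0; P(data | r = 3) = (3/9)(2/8)(1/7)(6/6) = 0.011905; P(data | r = 6) = (6/9)(5/8)(4/7)(3/6) = 0.11905; P(data | r = 8) = (8/9)(7/8)(6/7)(1/6) = 0.11111.
Multiplying each by its prior: 1/12 · 0 = 0, 1/3 · 0.011905 = 0.0039683, 1/4 · 0.11905 = 0.029762, 1/3 · 0.11111 = 0.037037; summing to 0.070767.
By Bayes' rule, P(r = 8 | data) = (0.037037) / (0.070767) = 0.52336.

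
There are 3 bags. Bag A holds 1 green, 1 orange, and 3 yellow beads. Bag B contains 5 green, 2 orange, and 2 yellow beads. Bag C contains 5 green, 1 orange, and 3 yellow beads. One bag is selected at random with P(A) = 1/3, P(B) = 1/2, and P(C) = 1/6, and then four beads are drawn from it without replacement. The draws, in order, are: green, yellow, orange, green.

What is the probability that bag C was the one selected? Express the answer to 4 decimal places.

0.2000

For each hypothesis, P(data | H) works out to: P(data | bag A) = (1/5)(3/4)(1/3)(0/2) = 0; P(data | bag B) = (5/9)(2/8)(2/7)(4/6) = 0.026455; P(data | bag C) = (5/9)(3/8)(1/7)(4/6) = 0.019841.
The prior-weighted likelihoods are 1/3 · 0 = 0, 1/2 · 0.026455 = 0.013228, 1/6 · 0.019841 = 0.0033069; with total 0.016534.
By Bayes' rule, P(bag C | data) = (0.0033069) / (0.016534) = 0.2.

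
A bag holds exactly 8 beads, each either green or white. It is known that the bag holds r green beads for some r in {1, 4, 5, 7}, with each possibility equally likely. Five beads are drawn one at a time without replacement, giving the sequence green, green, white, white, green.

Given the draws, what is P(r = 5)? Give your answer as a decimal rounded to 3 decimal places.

0.556

Under each hypothesis, the probability of the observed sequence is: P(data | r = 1) = (1/8)(0/7) = 0; P(data | r = 4) = (4/8)(3/7)(4/6)(3/5)(2/4) = 0.042857; P(data | r = 5) = (5/8)(4/7)(3/6)(2/5)(3/4) = 0.053571; P(data | r = 7) = (7/8)(6/7)(1/6)(0/5) = 0.
Weighting by the prior gives 1/4 · 0 = 0, 1/4 · 0.042857 = 0.010714, 1/4 · 0.053571 = 0.013393, 1/4 · 0 = 0; with total 0.024107.
Therefore the posterior P(r = 5 | data) = (0.013393) / (0.024107) = 0.55556.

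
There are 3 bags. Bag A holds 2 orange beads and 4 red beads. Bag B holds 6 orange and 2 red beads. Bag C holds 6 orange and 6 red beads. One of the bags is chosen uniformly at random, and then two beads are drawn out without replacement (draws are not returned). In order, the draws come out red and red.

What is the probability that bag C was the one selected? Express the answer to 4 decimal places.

Compute the likelihood of the observed sequence for each case: P(data | bag A) = (4/6)(3/5) = 0.4; P(data | bag B) = (2/8)(1/7) = 0.035714; P(data | bag C) = (6/12)(5/11) = 0.22727.
The prior-weighted likelihoods are 1/3 · 0.4 = 0.13333, 1/3 · 0.035714 = 0.011905, 1/3 · 0.22727 = 0.075758; with total 0.221.
By Bayes' rule, P(bag C | data) = (0.075758) / (0.221) = 0.3428.

0.3428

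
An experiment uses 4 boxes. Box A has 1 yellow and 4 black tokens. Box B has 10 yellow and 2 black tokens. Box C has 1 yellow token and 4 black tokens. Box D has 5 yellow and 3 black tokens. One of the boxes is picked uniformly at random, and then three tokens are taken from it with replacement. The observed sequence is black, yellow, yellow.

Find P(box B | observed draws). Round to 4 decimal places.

0.3548

The likelihood of the observed sequence under each hypothesis: P(data | box A) = (4/5)(1/5)(1/5) = 0.032; P(data | box B) = (2/12)(10/12)(10/12) = 0.11574; P(data | box C) = (4/5)(1/5)(1/5) = 0.032; P(data | box D) = (3/8)(5/8)(5/8) = 0.14648.
Multiplying each by its prior: 1/4 · 0.032 = 0.008, 1/4 · 0.11574 = 0.028935, 1/4 · 0.032 = 0.008, 1/4 · 0.14648 = 0.036621; with total 0.081556.
By Bayes' rule, P(box B | data) = (0.028935) / (0.081556) = 0.35479.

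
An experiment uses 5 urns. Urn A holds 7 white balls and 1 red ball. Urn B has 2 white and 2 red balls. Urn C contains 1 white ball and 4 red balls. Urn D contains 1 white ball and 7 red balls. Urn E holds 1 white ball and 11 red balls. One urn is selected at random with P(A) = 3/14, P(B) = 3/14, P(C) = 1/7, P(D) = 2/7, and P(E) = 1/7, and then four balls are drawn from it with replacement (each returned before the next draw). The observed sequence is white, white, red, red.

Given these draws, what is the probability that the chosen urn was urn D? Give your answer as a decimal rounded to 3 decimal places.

0.143

Compute the likelihood of the observed sequence for each case: P(data | urn A) = (7/8)(7/8)(1/8)(1/8) = 0.011963; P(data | urn B) = (2/4)(2/4)(2/4)(2/4) = 0.0625; P(data | urn C) = (1/5)(1/5)(4/5)(4/5) = 0.0256; P(data | urn D) = (1/8)(1/8)(7/8)(7/8) = 0.011963; P(data | urn E) = (1/12)(1/12)(11/12)(11/12) = 0.0058353.
Weighting by the prior gives 3/14 · 0.011963 = 0.0025635, 3/14 · 0.0625 = 0.013393, 1/7 · 0.0256 = 0.0036571, 2/7 · 0.011963 = 0.003418, 1/7 · 0.0058353 = 0.00083361; summing to 0.023865.
Therefore the posterior P(urn D | data) = (0.003418) / (0.023865) = 0.14322.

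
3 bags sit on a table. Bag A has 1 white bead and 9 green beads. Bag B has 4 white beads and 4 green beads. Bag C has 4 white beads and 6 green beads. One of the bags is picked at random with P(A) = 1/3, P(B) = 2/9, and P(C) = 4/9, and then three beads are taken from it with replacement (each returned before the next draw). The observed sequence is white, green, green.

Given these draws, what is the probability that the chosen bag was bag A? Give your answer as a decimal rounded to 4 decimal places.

The likelihood of the observed sequence under each hypothesis: P(data | bag A) = (1/10)(9/10)(9/10) = 0.081; P(data | bag B) = (4/8)(4/8)(4/8) = 0.125; P(data | bag C) = (4/10)(6/10)(6/10) = 0.144.
The prior-weighted likelihoods are 1/3 · 0.081 = 0.027, 2/9 · 0.125 = 0.027778, 4/9 · 0.144 = 0.064; summing to 0.11878.
Hence P(bag A | data) = (0.027) / (0.11878) = 0.22732.

0.2273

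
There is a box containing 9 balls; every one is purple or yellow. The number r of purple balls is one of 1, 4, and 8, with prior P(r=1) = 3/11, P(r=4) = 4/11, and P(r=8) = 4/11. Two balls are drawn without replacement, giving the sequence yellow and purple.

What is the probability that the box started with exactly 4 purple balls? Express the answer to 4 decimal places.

For each hypothesis, P(data | H) works out to: P(data | r = 1) = (8/9)(1/8) = 1/9; P(data | r = 4) = (5/9)(4/8) = 5/18; P(data | r = 8) = (1/9)(8/8) = 1/9.
Weighting by the prior gives 3/11 · 1/9 = 1/33, 4/11 · 5/18 = 10/99, 4/11 · 1/9 = 4/99; summing to 17/99.
By Bayes' rule, P(r = 4 | data) = (10/99) / (17/99) = 10/17.

0.5882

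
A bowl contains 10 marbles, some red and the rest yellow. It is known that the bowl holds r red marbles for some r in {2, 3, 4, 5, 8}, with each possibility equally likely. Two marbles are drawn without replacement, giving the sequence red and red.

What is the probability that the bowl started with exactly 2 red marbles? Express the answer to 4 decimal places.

Compute the likelihood of the observed sequence for each case: P(data | r = 2) = (2/10)(1/9) = 1/45; P(data | r = 3) = (3/10)(2/9) = 1/15; P(data | r = 4) = (4/10)(3/9) = 2/15; P(data | r = 5) = (5/10)(4/9) = 2/9; P(data | r = 8) = (8/10)(7/9) = 28/45.
Weighting by the prior gives 1/5 · 1/45 = 1/225, 1/5 · 1/15 = 1/75, 1/5 · 2/15 = 2/75, 1/5 · 2/9 = 2/45, 1/5 · 28/45 = 28/225; these sum to 16/75.
Therefore the posterior P(r = 2 | data) = (1/225) / (16/75) = 1/48.

0.0208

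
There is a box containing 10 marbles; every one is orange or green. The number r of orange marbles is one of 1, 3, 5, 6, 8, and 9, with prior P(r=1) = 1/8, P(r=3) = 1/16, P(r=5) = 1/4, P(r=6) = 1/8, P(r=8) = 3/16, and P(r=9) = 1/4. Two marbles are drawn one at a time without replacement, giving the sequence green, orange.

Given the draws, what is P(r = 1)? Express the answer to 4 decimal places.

Under each hypothesis, the probability of the observed sequence is: P(data | r = 1) = (9/10)(1/9) = 0.1; P(data | r = 3) = (7/10)(3/9) = 0.23333; P(data | r = 5) = (5/10)(5/9) = 0.27778; P(data | r = 6) = (4/10)(6/9) = 0.26667; P(data | r = 8) = (2/10)(8/9) = 0.17778; P(data | r = 9) = (1/10)(9/9) = 0.1.
Weighting by the prior gives 1/8 · 0.1 = 0.0125, 1/16 · 0.23333 = 0.014583, 1/4 · 0.27778 = 0.069444, 1/8 · 0.26667 = 0.033333, 3/16 · 0.17778 = 0.033333, 1/4 · 0.1 = 0.025; these sum to 0.18819.
By Bayes' rule, P(r = 1 | data) = (0.0125) / (0.18819) = 0.066421.

0.0664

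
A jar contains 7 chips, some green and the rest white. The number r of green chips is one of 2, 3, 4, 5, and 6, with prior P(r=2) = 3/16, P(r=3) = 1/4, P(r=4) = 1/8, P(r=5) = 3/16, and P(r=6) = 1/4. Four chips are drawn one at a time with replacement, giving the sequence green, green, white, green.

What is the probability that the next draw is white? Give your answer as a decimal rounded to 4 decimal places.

For each hypothesis, P(data | H) works out to: P(data | r = 2) = (2/7)(2/7)(5/7)(2/7) = 0.01666; P(data | r = 3) = (3/7)(3/7)(4/7)(3/7) = 0.044981; P(data | r = 4) = (4/7)(4/7)(3/7)(4/7) = 0.079967; P(data | r = 5) = (5/7)(5/7)(2/7)(5/7) = 0.10412; P(data | r = 6) = (6/7)(6/7)(1/7)(6/7) = 0.089963.
Multiplying each by its prior: 3/16 · 0.01666 = 0.0031237, 1/4 · 0.044981 = 0.011245, 1/8 · 0.079967 = 0.0099958, 3/16 · 0.10412 = 0.019523, 1/4 · 0.089963 = 0.022491; summing to 0.066379.
Dividing through by the total gives posterior P(r = 2 | data) = 0.047059, P(r = 3 | data) = 0.16941, P(r = 4 | data) = 0.15059, P(r = 5 | data) = 0.29412, P(r = 6 | data) = 0.33882.
The predictive probability is P(white next | data) = (5/7)(0.047059) + (4/7)(0.16941) + (3/7)(0.15059) + (2/7)(0.29412) + (1/7)(0.33882) = 0.32739.

0.3274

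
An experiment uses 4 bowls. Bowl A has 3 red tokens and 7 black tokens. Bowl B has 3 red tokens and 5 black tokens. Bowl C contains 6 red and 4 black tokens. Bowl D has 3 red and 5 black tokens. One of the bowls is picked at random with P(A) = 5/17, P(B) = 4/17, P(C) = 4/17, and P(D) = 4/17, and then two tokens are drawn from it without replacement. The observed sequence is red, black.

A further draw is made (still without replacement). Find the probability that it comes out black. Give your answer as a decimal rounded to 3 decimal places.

0.618

Compute the likelihood of the observed sequence for each case: P(data | bowl A) = (3/10)(7/9) = 0.23333; P(data | bowl B) = (3/8)(5/7) = 0.26786; P(data | bowl C) = (6/10)(4/9) = 0.26667; P(data | bowl D) = (3/8)(5/7) = 0.26786.
The prior-weighted likelihoods are 5/17 · 0.23333 = 0.068627, 4/17 · 0.26786 = 0.063025, 4/17 · 0.26667 = 0.062745, 4/17 · 0.26786 = 0.063025; summing to 0.25742.
Dividing through by the total gives posterior P(bowl A | data) = 0.26659, P(bowl B | data) = 0.24483, P(bowl C | data) = 0.24374, P(bowl D | data) = 0.24483.
So P(black next | data) = Σ P(black next | H) P(H | data) = (3/4)(0.26659) + (2/3)(0.24483) + (3/8)(0.24374) + (2/3)(0.24483) = 0.61779.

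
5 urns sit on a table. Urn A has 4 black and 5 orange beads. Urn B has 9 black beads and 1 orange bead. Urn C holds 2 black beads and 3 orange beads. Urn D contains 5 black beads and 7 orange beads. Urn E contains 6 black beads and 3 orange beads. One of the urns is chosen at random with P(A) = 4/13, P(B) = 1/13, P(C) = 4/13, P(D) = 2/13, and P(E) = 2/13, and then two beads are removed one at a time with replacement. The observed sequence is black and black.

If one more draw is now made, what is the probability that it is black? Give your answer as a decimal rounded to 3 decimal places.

Under each hypothesis, the probability of the observed sequence is: P(data | urn A) = (4/9)(4/9) = 0.19753; P(data | urn B) = (9/10)(9/10) = 0.81; P(data | urn C) = (2/5)(2/5) = 0.16; P(data | urn D) = (5/12)(5/12) = 0.17361; P(data | urn E) = (6/9)(6/9) = 0.44444.
The prior-weighted likelihoods are 4/13 · 0.19753 = 0.060779, 1/13 · 0.81 = 0.062308, 4/13 · 0.16 = 0.049231, 2/13 · 0.17361 = 0.026709, 2/13 · 0.44444 = 0.068376; these sum to 0.2674.
The posterior is then P(urn A | data) = 0.22729, P(urn B | data) = 0.23301, P(urn C | data) = 0.18411, P(urn D | data) = 0.099885, P(urn E | data) = 0.2557.
The predictive probability is P(black next | data) = (4/9)(0.22729) + (9/10)(0.23301) + (2/5)(0.18411) + (5/12)(0.099885) + (2/3)(0.2557) = 0.59646.

0.596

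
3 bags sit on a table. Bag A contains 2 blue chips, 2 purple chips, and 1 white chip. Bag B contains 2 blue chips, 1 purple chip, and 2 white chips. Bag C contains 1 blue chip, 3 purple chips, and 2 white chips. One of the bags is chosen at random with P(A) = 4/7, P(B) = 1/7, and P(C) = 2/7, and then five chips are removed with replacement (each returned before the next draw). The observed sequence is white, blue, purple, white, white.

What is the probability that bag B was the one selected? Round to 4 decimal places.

Under each hypothesis, the probability of the observed sequence is: P(data | bag A) = (1/5)(2/5)(2/5)(1/5)(1/5) = 0.00128; P(data | bag B) = (2/5)(2/5)(1/5)(2/5)(2/5) = 0.00512; P(data | bag C) = (2/6)(1/6)(3/6)(2/6)(2/6) = 0.0030864.
The prior-weighted likelihoods are 4/7 · 0.00128 = 0.00073143, 1/7 · 0.00512 = 0.00073143, 2/7 · 0.0030864 = 0.00088183; summing to 0.0023447.
By Bayes' rule, P(bag B | data) = (0.00073143) / (0.0023447) = 0.31195.

0.3120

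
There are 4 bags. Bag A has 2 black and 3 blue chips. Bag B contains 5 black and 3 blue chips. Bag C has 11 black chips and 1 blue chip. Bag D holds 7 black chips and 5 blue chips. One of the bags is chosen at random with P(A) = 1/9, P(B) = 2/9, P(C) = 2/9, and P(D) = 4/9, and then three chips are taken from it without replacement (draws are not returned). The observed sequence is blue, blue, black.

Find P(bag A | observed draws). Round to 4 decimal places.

0.2491

For each hypothesis, P(data | H) works out to: P(data | bag A) = (3/5)(2/4)(2/3) = 0.2; P(data | bag B) = (3/8)(2/7)(5/6) = 0.089286; P(data | bag C) = (1/12)(0/11) = 0; P(data | bag D) = (5/12)(4/11)(7/10) = 0.10606.
Weighting by the prior gives 1/9 · 0.2 = 0.022222, 2/9 · 0.089286 = 0.019841, 2/9 · 0 = 0, 4/9 · 0.10606 = 0.047138; summing to 0.089202.
Hence P(bag A | data) = (0.022222) / (0.089202) = 0.24912.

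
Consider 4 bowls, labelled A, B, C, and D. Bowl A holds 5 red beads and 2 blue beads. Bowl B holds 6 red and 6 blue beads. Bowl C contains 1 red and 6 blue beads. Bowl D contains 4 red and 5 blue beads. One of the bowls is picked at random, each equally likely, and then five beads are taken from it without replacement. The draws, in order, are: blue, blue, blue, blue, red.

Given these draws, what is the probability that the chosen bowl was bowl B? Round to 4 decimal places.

Compute the likelihood of the observed sequence for each case: P(data | bowl A) = (2/7)(1/6)(0/5) = 0; P(data | bowl B) = (6/12)(5/11)(4/10)(3/9)(6/8) = 0.022727; P(data | bowl C) = (6/7)(5/6)(4/5)(3/4)(1/3) = 0.14286; P(data | bowl D) = (5/9)(4/8)(3/7)(2/6)(4/5) = 0.031746.
Weighting by the prior gives 1/4 · 0 = 0, 1/4 · 0.022727 = 0.0056818, 1/4 · 0.14286 = 0.035714, 1/4 · 0.031746 = 0.0079365; with total 0.049333.
So P(bowl B | data) = (0.0056818) / (0.049333) = 0.11517.

0.1152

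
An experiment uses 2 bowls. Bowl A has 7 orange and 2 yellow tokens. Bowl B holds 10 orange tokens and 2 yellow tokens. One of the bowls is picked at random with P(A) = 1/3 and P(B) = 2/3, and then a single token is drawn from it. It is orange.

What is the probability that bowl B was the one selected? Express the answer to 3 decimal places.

0.682

Under each hypothesis, the probability of this draw is: P(data | bowl A) = (7/9) = 7/9; P(data | bowl B) = (10/12) = 5/6.
Multiplying each by its prior: 1/3 · 7/9 = 7/27, 2/3 · 5/6 = 5/9; with total 22/27.
By Bayes' rule, P(bowl B | data) = (5/9) / (22/27) = 15/22.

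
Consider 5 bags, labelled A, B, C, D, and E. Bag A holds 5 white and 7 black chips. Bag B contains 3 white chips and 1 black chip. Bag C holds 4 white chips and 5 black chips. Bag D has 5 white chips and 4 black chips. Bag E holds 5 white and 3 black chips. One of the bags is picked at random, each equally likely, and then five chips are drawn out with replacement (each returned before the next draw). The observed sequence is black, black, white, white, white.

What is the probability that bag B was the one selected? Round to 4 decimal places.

0.1803

The likelihood of the observed sequence under each hypothesis: P(data | bag A) = (7/12)(7/12)(5/12)(5/12)(5/12) = 0.024615; P(data | bag B) = (1/4)(1/4)(3/4)(3/4)(3/4) = 0.026367; P(data | bag C) = (5/9)(5/9)(4/9)(4/9)(4/9) = 0.027096; P(data | bag D) = (4/9)(4/9)(5/9)(5/9)(5/9) = 0.03387; P(data | bag E) = (3/8)(3/8)(5/8)(5/8)(5/8) = 0.034332.
Multiplying each by its prior: 1/5 · 0.024615 = 0.004923, 1/5 · 0.026367 = 0.0052734, 1/5 · 0.027096 = 0.0054192, 1/5 · 0.03387 = 0.006774, 1/5 · 0.034332 = 0.0068665; summing to 0.029256.
Hence P(bag B | data) = (0.0052734) / (0.029256) = 0.18025.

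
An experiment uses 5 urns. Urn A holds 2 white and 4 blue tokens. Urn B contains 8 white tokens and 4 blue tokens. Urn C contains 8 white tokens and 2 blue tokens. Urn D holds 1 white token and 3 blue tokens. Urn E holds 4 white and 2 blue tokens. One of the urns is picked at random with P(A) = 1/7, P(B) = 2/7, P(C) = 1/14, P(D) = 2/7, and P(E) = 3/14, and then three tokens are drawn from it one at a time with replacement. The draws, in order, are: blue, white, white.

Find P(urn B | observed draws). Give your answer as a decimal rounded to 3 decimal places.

Compute the likelihood of the observed sequence for each case: P(data | urn A) = (4/6)(2/6)(2/6) = 0.074074; P(data | urn B) = (4/12)(8/12)(8/12) = 0.14815; P(data | urn C) = (2/10)(8/10)(8/10) = 0.128; P(data | urn D) = (3/4)(1/4)(1/4) = 0.046875; P(data | urn E) = (2/6)(4/6)(4/6) = 0.14815.
The prior-weighted likelihoods are 1/7 · 0.074074 = 0.010582, 2/7 · 0.14815 = 0.042328, 1/14 · 0.128 = 0.0091429, 2/7 · 0.046875 = 0.013393, 3/14 · 0.14815 = 0.031746; summing to 0.10719.
So P(urn B | data) = (0.042328) / (0.10719) = 0.39488.

0.395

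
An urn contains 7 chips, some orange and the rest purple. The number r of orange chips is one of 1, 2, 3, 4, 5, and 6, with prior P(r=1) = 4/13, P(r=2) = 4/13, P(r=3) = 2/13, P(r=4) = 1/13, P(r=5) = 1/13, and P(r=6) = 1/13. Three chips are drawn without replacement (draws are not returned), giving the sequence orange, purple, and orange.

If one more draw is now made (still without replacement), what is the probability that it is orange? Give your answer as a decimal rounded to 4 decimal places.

0.4639

Under each hypothesis, the probability of the observed sequence is: P(data | r = 1) = (1/7)(6/6)(0/5) = 0; P(data | r = 2) = (2/7)(5/6)(1/5) = 0.047619; P(data | r = 3) = (3/7)(4/6)(2/5) = 0.11429; P(data | r = 4) = (4/7)(3/6)(3/5) = 0.17143; P(data | r = 5) = (5/7)(2/6)(4/5) = 0.19048; P(data | r = 6) = (6/7)(1/6)(5/5) = 0.14286.
Weighting by the prior gives 4/13 · 0 = 0, 4/13 · 0.047619 = 0.014652, 2/13 · 0.11429 = 0.017582, 1/13 · 0.17143 = 0.013187, 1/13 · 0.19048 = 0.014652, 1/13 · 0.14286 = 0.010989; with total 0.071062.
The posterior is then P(r = 1 | data) = 0, P(r = 2 | data) = 0.20619, P(r = 3 | data) = 0.24742, P(r = 4 | data) = 0.18557, P(r = 5 | data) = 0.20619, P(r = 6 | data) = 0.15464.
The predictive probability is P(orange next | data) = (0)(0.20619) + (1/4)(0.24742) + (1/2)(0.18557) + (3/4)(0.20619) + (1)(0.15464) = 0.46392.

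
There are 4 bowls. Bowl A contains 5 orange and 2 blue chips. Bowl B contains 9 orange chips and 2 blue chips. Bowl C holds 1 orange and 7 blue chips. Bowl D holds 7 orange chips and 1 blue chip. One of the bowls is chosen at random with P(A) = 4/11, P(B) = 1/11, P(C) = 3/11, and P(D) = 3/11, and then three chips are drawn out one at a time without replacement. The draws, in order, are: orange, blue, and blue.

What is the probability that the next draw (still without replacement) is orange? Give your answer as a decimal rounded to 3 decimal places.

The likelihood of the observed sequence under each hypothesis: P(data | bowl A) = (5/7)(2/6)(1/5) = 0.047619; P(data | bowl B) = (9/11)(2/10)(1/9) = 0.018182; P(data | bowl C) = (1/8)(7/7)(6/6) = 0.125; P(data | bowl D) = (7/8)(1/7)(0/6) = 0.
Multiplying each by its prior: 4/11 · 0.047619 = 0.017316, 1/11 · 0.018182 = 0.0016529, 3/11 · 0.125 = 0.034091, 3/11 · 0 = 0; with total 0.05306.
The posterior is then P(bowl A | data) = 0.32635, P(bowl B | data) = 0.031151, P(bowl C | data) = 0.6425, P(bowl D | data) = 0.
The predictive probability is P(orange next | data) = (1)(0.32635) + (1)(0.031151) + (0)(0.6425) = 0.3575.

0.358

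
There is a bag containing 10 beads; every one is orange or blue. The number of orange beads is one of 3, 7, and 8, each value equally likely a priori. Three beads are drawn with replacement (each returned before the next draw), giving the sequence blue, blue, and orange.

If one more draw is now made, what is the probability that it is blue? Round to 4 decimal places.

0.5298

Under each hypothesis, the probability of the observed sequence is: P(data | r = 3) = (7/10)(7/10)(3/10) = 0.147; P(data | r = 7) = (3/10)(3/10)(7/10) = 0.063; P(data | r = 8) = (2/10)(2/10)(8/10) = 0.032.
Multiplying each by its prior: 1/3 · 0.147 = 0.049, 1/3 · 0.063 = 0.021, 1/3 · 0.032 = 0.010667; summing to 0.080667.
Dividing through by the total gives posterior P(r = 3 | data) = 0.60744, P(r = 7 | data) = 0.26033, P(r = 8 | data) = 0.13223.
Averaging over the posterior, P(blue next | data) = (7/10)(0.60744) + (3/10)(0.26033) + (1/5)(0.13223) = 0.52975.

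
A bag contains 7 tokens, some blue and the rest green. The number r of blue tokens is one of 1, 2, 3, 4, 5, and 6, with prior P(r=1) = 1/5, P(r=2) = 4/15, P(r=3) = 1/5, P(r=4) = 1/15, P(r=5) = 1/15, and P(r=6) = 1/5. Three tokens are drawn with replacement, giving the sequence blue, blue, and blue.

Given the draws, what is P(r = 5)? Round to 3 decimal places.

For each hypothesis, P(data | H) works out to: P(data | r = 1) = (1/7)(1/7)(1/7) = 0.0029155; P(data | r = 2) = (2/7)(2/7)(2/7) = 0.023324; P(data | r = 3) = (3/7)(3/7)(3/7) = 0.078717; P(data | r = 4) = (4/7)(4/7)(4/7) = 0.18659; P(data | r = 5) = (5/7)(5/7)(5/7) = 0.36443; P(data | r = 6) = (6/7)(6/7)(6/7) = 0.62974.
Multiplying each by its prior: 1/5 · 0.0029155 = 0.00058309, 4/15 · 0.023324 = 0.0062196, 1/5 · 0.078717 = 0.015743, 1/15 · 0.18659 = 0.012439, 1/15 · 0.36443 = 0.024295, 1/5 · 0.62974 = 0.12595; with total 0.18523.
Hence P(r = 5 | data) = (0.024295) / (0.18523) = 0.13116.

0.131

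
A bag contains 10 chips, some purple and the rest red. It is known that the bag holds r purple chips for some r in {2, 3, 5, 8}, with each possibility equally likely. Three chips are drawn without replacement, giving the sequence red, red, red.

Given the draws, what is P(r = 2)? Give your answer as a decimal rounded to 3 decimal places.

0.554

Under each hypothesis, the probability of the observed sequence is: P(data | r = 2) = (8/10)(7/9)(6/8) = 7/15; P(data | r = 3) = (7/10)(6/9)(5/8) = 7/24; P(data | r = 5) = (5/10)(4/9)(3/8) = 1/12; P(data | r = 8) = (2/10)(1/9)(0/8) = 0.
Multiplying each by its prior: 1/4 · 7/15 = 7/60, 1/4 · 7/24 = 7/96, 1/4 · 1/12 = 1/48, 1/4 · 0 = 0; with total 101/480.
So P(r = 2 | data) = (7/60) / (101/480) = 56/101.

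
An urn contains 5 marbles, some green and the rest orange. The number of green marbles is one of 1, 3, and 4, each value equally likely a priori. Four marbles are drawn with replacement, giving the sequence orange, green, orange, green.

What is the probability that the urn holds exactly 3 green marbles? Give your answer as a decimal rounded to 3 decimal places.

The likelihood of the observed sequence under each hypothesis: P(data | r = 1) = (4/5)(1/5)(4/5)(1/5) = 0.0256; P(data | r = 3) = (2/5)(3/5)(2/5)(3/5) = 0.0576; P(data | r = 4) = (1/5)(4/5)(1/5)(4/5) = 0.0256.
The prior-weighted likelihoods are 1/3 · 0.0256 = 0.0085333, 1/3 · 0.0576 = 0.0192, 1/3 · 0.0256 = 0.0085333; with total 0.036267.
By Bayes' rule, P(r = 3 | data) = (0.0192) / (0.036267) = 0.52941.

0.529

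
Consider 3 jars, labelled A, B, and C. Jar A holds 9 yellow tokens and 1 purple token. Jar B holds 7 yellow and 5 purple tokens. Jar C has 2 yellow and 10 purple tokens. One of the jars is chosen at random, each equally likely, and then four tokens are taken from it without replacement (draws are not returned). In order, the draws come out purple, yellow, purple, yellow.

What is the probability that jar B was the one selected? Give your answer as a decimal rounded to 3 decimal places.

The likelihood of the observed sequence under each hypothesis: P(data | jar A) = (1/10)(9/9)(0/8) = 0; P(data | jar B) = (5/12)(7/11)(4/10)(6/9) = 7/99; P(data | jar C) = (10/12)(2/11)(9/10)(1/9) = 1/66.
Multiplying each by its prior: 1/3 · 0 = 0, 1/3 · 7/99 = 7/297, 1/3 · 1/66 = 1/198; with total 17/594.
Therefore the posterior P(jar B | data) = (7/297) / (17/594) = 14/17.

0.824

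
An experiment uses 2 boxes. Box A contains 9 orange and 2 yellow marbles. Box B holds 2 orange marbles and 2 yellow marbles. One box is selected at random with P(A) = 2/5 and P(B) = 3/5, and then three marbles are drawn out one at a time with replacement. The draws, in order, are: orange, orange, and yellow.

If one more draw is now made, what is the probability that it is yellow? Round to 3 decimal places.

0.375

The likelihood of the observed sequence under each hypothesis: P(data | box A) = (9/11)(9/11)(2/11) = 0.12171; P(data | box B) = (2/4)(2/4)(2/4) = 0.125.
Weighting by the prior gives 2/5 · 0.12171 = 0.048685, 3/5 · 0.125 = 0.075; these sum to 0.12369.
The posterior is then P(box A | data) = 0.39362, P(box B | data) = 0.60638.
Averaging over the posterior, P(yellow next | data) = (2/11)(0.39362) + (1/2)(0.60638) = 0.37476.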